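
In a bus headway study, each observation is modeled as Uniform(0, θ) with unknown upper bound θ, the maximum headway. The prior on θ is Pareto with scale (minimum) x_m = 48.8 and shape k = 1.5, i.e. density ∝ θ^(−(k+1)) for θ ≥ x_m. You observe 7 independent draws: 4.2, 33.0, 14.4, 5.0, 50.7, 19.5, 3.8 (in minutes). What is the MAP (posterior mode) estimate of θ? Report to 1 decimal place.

A Pareto(scale x_m, shape k) prior on the upper bound θ of Uniform(0, θ) is conjugate: posterior is Pareto(max(x_m, max xᵢ), k + n).
Sample maximum = 50.7; prior scale x_m = 48.8 → posterior scale = max = 50.7.
Posterior shape = 1.5 + 7 = 8.5.
The Pareto density is decreasing on [x_m, ∞), so the mode is x_m = 50.7.

50.7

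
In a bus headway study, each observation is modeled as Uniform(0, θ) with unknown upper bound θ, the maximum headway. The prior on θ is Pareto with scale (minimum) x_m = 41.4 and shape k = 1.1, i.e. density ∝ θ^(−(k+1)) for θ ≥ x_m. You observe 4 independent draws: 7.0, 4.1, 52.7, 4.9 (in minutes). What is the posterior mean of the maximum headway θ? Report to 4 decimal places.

A Pareto(scale x_m, shape k) prior on the upper bound θ of Uniform(0, θ) is conjugate: posterior is Pareto(max(x_m, max xᵢ), k + n).
Sample maximum = 52.7; prior scale x_m = 41.4 → posterior scale = max = 52.7.
Posterior shape = 1.1 + 4 = 5.1.
E[θ|data] = k·x_m/(k−1) = 5.1·52.7/4.1 = 65.5537.

65.5537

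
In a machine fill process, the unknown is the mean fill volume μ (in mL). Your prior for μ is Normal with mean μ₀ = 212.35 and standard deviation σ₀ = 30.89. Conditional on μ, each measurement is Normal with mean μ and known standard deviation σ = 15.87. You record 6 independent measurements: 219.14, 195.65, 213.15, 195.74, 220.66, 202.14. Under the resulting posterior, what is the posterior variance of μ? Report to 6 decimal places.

For Normal data with known variance σ², a Normal(μ₀, σ₀²) prior on μ is conjugate. Posterior precision = 1/σ₀² + n/σ²; posterior mean is the precision-weighted average of μ₀ and x̄.
σ₀² = 30.89² = 954.1921, σ² = 15.87² = 251.8569; σ² + n·σ₀² = 251.8569 + 6·954.1921 = 5977.0095.
Posterior precision = 1/σ₀² + n/σ² = 1/954.1921 + 6/251.8569 = (σ² + n·σ₀²)/(σ₀²σ²) = 5977.0095/(954.1921·251.8569); posterior variance σₙ² = σ₀²σ²/(σ² + n·σ₀²) = 954.1921·251.8569/5977.0095 = 40.207375.

40.207375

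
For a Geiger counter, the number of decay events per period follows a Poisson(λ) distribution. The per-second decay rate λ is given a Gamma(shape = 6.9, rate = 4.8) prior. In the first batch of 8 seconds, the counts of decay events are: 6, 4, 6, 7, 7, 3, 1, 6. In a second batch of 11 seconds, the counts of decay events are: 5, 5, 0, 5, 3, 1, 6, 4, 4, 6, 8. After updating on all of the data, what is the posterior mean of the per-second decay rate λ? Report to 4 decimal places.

3.9454

With a Gamma(shape α, rate β) prior, the Poisson likelihood is conjugate: the posterior is Gamma(α + ΣXᵢ, β + n).
Batch 1: sum of counts S = 40 over n = 8 seconds.
After batch 1: Gamma(α+S, β+n) = Gamma(6.9+40, 4.8+8) = Gamma(46.9, 12.8).
Batch 2: sum of counts S = 47 over n = 11 seconds.
After batch 2: Gamma(α+S, β+n) = Gamma(46.9+47, 12.8+11) = Gamma(93.9, 23.8).
Posterior mean = α/β = 93.9/23.8 = 3.9454.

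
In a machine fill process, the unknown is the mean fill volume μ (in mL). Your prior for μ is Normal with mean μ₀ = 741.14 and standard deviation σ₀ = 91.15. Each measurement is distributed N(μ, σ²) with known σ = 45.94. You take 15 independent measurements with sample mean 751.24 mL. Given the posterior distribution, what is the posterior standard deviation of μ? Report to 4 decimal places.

For Normal data with known variance σ², a Normal(μ₀, σ₀²) prior on μ is conjugate. Posterior precision = 1/σ₀² + n/σ²; posterior mean is the precision-weighted average of μ₀ and x̄.
σ₀² = 91.15² = 8308.3225, σ² = 45.94² = 2110.4836; σ² + n·σ₀² = 2110.4836 + 15·8308.3225 = 126735.3211.
Posterior precision = 1/σ₀² + n/σ² = 1/8308.3225 + 15/2110.4836 = (σ² + n·σ₀²)/(σ₀²σ²) = 126735.3211/(8308.3225·2110.4836); posterior variance σₙ² = σ₀²σ²/(σ² + n·σ₀²) = 8308.3225·2110.4836/126735.3211 = 138.355892.
Posterior SD = √σₙ² = √(8308.3225·2110.4836/126735.3211) = 11.7625.

11.7625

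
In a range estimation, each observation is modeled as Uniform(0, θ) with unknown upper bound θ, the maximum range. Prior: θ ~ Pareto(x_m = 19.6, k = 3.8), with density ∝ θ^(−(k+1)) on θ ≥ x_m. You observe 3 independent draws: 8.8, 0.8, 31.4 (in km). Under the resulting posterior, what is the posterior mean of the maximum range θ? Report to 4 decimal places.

36.8138

A Pareto(scale x_m, shape k) prior on the upper bound θ of Uniform(0, θ) is conjugate: posterior is Pareto(max(x_m, max xᵢ), k + n).
Sample maximum = 31.4; prior scale x_m = 19.6 → posterior scale = max = 31.4.
Posterior shape = 3.8 + 3 = 6.8.
E[θ|data] = k·x_m/(k−1) = 6.8·31.4/5.8 = 36.8138.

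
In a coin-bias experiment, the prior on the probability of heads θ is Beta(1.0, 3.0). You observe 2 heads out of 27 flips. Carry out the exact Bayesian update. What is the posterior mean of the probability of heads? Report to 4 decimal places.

The Beta prior is conjugate to a Binomial/Bernoulli likelihood; the update adds successes to α and failures to β.
Posterior: Beta(α+k, β+n−k) = Beta(1.0+2, 3.0+25) = Beta(3.0, 28.0).
Posterior mean = α/(α+β) = 3.0/31.0 = 0.0968.

0.0968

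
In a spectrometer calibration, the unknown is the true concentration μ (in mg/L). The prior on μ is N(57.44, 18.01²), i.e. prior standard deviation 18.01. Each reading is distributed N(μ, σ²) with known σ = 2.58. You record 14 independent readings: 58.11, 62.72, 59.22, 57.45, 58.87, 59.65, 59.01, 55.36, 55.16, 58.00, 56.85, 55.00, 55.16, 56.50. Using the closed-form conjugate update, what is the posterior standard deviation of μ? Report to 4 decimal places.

0.6890

For Normal data with known variance σ², a Normal(μ₀, σ₀²) prior on μ is conjugate. Posterior precision = 1/σ₀² + n/σ²; posterior mean is the precision-weighted average of μ₀ and x̄.
σ₀² = 18.01² = 324.3601, σ² = 2.58² = 6.6564; σ² + n·σ₀² = 6.6564 + 14·324.3601 = 4547.6978.
Posterior precision = 1/σ₀² + n/σ² = 1/324.3601 + 14/6.6564 = (σ² + n·σ₀²)/(σ₀²σ²) = 4547.6978/(324.3601·6.6564); posterior variance σₙ² = σ₀²σ²/(σ² + n·σ₀²) = 324.3601·6.6564/4547.6978 = 0.474761.
Posterior SD = √σₙ² = √(324.3601·6.6564/4547.6978) = 0.6890.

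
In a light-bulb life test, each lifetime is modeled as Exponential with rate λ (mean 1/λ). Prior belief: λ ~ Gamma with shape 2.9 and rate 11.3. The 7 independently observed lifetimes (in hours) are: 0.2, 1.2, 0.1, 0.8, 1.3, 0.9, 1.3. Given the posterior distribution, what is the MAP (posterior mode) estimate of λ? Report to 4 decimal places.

With a Gamma(shape α, rate β) prior on the exponential rate λ, the posterior after n observations with total T = Σxᵢ is Gamma(α+n, β+T).
Sum of observations T = 5.8 hours; n = 7.
Posterior: Gamma(2.9+7, 11.3+5.8) = Gamma(9.9, 17.1).
Mode = (α−1)/β = 0.5205.

0.5205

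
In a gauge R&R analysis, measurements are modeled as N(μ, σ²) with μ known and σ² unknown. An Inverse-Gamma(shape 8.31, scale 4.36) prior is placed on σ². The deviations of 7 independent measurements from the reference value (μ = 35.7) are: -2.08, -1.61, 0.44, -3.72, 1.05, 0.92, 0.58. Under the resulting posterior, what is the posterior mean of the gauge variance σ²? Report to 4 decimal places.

1.4781

With known mean μ and an Inverse-Gamma(α, β) prior on σ², the Normal likelihood is conjugate: posterior is Inv-Gamma(α + n/2, β + Σ(xᵢ−μ)²/2).
Σ(xᵢ−μ)² = (-2.08)² + (-1.61)² + (0.44)² + (-3.72)² + (1.05)² + (0.92)² + (0.58)² = 23.2358.
Posterior: Inv-Gamma(8.31 + 7/2, 4.36 + 23.2358/2) = Inv-Gamma(11.81, 15.97790).
E[σ²|data] = β/(α−1) = 15.97790/10.81 = 1.4781.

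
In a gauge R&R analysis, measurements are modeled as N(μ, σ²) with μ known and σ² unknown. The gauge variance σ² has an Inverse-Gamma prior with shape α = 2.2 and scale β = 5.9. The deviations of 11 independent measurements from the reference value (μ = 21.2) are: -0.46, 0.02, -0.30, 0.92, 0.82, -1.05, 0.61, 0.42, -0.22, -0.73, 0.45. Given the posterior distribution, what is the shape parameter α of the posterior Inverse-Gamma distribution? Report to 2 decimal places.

With known mean μ and an Inverse-Gamma(α, β) prior on σ², the Normal likelihood is conjugate: posterior is Inv-Gamma(α + n/2, β + Σ(xᵢ−μ)²/2).
Σ(xᵢ−μ)² = (-0.46)² + (0.02)² + (-0.30)² + (0.92)² + (0.82)² + (-1.05)² + (0.61)² + (0.42)² + (-0.22)² + (-0.73)² + (0.45)² = 4.2556.
Posterior: Inv-Gamma(2.2 + 11/2, 5.9 + 4.2556/2) = Inv-Gamma(7.70, 8.02780).
Posterior α = 7.70.

7.70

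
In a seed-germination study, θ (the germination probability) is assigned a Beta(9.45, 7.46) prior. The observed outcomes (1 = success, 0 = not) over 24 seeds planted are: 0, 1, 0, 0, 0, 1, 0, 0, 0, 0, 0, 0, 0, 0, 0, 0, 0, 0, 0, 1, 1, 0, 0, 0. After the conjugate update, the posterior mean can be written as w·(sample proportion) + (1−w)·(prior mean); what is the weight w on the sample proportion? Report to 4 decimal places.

The Beta prior is conjugate to a Binomial/Bernoulli likelihood; the update adds successes to α and failures to β.
Posterior mean = (α₀+k)/(α₀+β₀+n) = [n/(α₀+β₀+n)]·(k/n) + [(α₀+β₀)/(α₀+β₀+n)]·α₀/(α₀+β₀), so only n and the prior enter the weight.
The weight on the data is w = n/(α₀+β₀+n) = 24/(9.45+7.46+24) = 24/40.91 = 0.5867.

0.5867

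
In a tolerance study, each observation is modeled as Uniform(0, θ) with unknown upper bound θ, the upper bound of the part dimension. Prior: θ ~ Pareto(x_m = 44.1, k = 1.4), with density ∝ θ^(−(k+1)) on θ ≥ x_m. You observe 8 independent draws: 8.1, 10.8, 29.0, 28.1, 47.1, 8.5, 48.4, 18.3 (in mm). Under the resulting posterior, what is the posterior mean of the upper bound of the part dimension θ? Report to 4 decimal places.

A Pareto(scale x_m, shape k) prior on the upper bound θ of Uniform(0, θ) is conjugate: posterior is Pareto(max(x_m, max xᵢ), k + n).
Sample maximum = 48.4; prior scale x_m = 44.1 → posterior scale = max = 48.4.
Posterior shape = 1.4 + 8 = 9.4.
E[θ|data] = k·x_m/(k−1) = 9.4·48.4/8.4 = 54.1619.

54.1619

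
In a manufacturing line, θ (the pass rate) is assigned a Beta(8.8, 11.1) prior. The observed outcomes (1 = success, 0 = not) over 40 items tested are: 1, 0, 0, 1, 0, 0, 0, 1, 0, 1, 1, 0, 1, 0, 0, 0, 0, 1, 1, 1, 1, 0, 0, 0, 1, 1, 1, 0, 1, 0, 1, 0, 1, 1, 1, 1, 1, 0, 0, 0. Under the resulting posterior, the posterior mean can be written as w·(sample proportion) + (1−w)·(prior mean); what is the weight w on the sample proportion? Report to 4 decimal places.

0.6678

The Beta prior is conjugate to a Binomial/Bernoulli likelihood; the update adds successes to α and failures to β.
Posterior mean = (α₀+k)/(α₀+β₀+n) = [n/(α₀+β₀+n)]·(k/n) + [(α₀+β₀)/(α₀+β₀+n)]·α₀/(α₀+β₀), so only n and the prior enter the weight.
The weight on the data is w = n/(α₀+β₀+n) = 40/(8.8+11.1+40) = 40/59.9 = 0.6678.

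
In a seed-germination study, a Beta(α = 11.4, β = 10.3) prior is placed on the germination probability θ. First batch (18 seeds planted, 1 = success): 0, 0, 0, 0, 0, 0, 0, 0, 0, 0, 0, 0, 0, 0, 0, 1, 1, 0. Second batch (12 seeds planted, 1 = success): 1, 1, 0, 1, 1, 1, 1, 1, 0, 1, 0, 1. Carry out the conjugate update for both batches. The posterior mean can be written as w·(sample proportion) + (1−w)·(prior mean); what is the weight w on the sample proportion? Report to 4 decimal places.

0.5803

The Beta prior is conjugate to a Binomial/Bernoulli likelihood; the update adds successes to α and failures to β.
Total number of seeds planted: n = 18 + 12 = 30.
Posterior mean = (α₀+k)/(α₀+β₀+n) = [n/(α₀+β₀+n)]·(k/n) + [(α₀+β₀)/(α₀+β₀+n)]·α₀/(α₀+β₀), so only n and the prior enter the weight.
The weight on the data is w = n/(α₀+β₀+n) = 30/(11.4+10.3+30) = 30/51.7 = 0.5803.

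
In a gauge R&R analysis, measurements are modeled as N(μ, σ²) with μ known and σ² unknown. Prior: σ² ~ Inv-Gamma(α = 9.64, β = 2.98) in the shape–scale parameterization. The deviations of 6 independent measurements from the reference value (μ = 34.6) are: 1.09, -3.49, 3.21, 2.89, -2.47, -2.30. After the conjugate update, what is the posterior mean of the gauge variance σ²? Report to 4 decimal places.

With known mean μ and an Inverse-Gamma(α, β) prior on σ², the Normal likelihood is conjugate: posterior is Inv-Gamma(α + n/2, β + Σ(xᵢ−μ)²/2).
Σ(xᵢ−μ)² = (1.09)² + (-3.49)² + (3.21)² + (2.89)² + (-2.47)² + (-2.30)² = 43.4153.
Posterior: Inv-Gamma(9.64 + 6/2, 2.98 + 43.4153/2) = Inv-Gamma(12.64, 24.68765).
E[σ²|data] = β/(α−1) = 24.68765/11.64 = 2.1209.

2.1209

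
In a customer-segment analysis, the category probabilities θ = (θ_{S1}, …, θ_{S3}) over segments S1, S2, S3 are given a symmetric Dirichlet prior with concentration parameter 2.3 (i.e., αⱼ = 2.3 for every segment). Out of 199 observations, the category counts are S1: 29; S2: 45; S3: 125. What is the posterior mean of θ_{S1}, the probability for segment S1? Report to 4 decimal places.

0.1520

The Dirichlet prior is conjugate to the Multinomial likelihood: each posterior αⱼ = prior αⱼ + observed count nⱼ.
Posterior concentration: (31.3, 47.3, 127.3), total = 205.9.
E[θ_{S1}|data] = α_{S1}/Σα = 31.3/205.9 = 0.1520.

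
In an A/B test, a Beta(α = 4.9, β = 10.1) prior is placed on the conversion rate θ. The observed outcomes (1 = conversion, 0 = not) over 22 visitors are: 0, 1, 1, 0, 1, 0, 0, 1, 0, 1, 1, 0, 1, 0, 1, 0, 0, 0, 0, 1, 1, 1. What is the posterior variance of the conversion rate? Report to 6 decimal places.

The Beta prior is conjugate to a Binomial/Bernoulli likelihood; the update adds successes to α and failures to β.
Posterior: Beta(α+k, β+n−k) = Beta(4.9+11, 10.1+11) = Beta(15.9, 21.1).
Var = αβ/((α+β)²(α+β+1)) = 15.9·21.1/(37.0²·38.0) = 0.006449.

0.006449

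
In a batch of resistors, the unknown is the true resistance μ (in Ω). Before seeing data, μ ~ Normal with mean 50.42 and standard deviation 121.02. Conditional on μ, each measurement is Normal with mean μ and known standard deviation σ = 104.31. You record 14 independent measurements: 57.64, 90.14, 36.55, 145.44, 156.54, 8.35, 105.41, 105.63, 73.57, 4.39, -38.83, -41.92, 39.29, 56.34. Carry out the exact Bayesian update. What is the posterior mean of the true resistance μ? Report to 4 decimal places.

56.7051

For Normal data with known variance σ², a Normal(μ₀, σ₀²) prior on μ is conjugate. Posterior precision = 1/σ₀² + n/σ²; posterior mean is the precision-weighted average of μ₀ and x̄.
Σxᵢ = 57.64 + 90.14 + 36.55 + 145.44 + 156.54 + 8.35 + 105.41 + 105.63 + 73.57 + 4.39 + (-38.83) + (-41.92) + 39.29 + 56.34 = 798.54, so n·x̄ = 798.54.
σ₀² = 121.02² = 14645.8404, σ² = 104.31² = 10880.5761; σ² + n·σ₀² = 10880.5761 + 14·14645.8404 = 215922.3417.
Posterior mean = (μ₀/σ₀² + n·x̄/σ²)/(1/σ₀² + n/σ²) = (σ²·μ₀ + σ₀²·n·x̄)/(σ² + n·σ₀²) = (10880.5761·50.42 + 14645.8404·798.54)/215922.3417 = 12243888.039978/215922.3417 = 56.7051.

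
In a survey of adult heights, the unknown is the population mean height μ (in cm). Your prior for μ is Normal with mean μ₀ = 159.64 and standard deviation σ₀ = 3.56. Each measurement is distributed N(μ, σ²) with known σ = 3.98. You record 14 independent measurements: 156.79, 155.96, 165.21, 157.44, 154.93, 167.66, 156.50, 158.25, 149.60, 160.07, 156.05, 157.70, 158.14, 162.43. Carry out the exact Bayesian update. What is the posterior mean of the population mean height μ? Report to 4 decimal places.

158.4446

For Normal data with known variance σ², a Normal(μ₀, σ₀²) prior on μ is conjugate. Posterior precision = 1/σ₀² + n/σ²; posterior mean is the precision-weighted average of μ₀ and x̄.
Σxᵢ = 156.79 + 155.96 + 165.21 + 157.44 + 154.93 + 167.66 + 156.50 + 158.25 + 149.60 + 160.07 + 156.05 + 157.70 + 158.14 + 162.43 = 2216.73, so n·x̄ = 2216.73.
σ₀² = 3.56² = 12.6736, σ² = 3.98² = 15.8404; σ² + n·σ₀² = 15.8404 + 14·12.6736 = 193.2708.
Posterior mean = (μ₀/σ₀² + n·x̄/σ²)/(1/σ₀² + n/σ²) = (σ²·μ₀ + σ₀²·n·x̄)/(σ² + n·σ₀²) = (15.8404·159.64 + 12.6736·2216.73)/193.2708 = 30622.710784/193.2708 = 158.4446.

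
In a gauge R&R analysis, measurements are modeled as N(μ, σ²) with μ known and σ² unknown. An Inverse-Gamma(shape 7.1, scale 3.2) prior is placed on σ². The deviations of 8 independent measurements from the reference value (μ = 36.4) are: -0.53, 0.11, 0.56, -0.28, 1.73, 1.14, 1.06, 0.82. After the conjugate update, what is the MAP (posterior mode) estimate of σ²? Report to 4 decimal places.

0.5444

With known mean μ and an Inverse-Gamma(α, β) prior on σ², the Normal likelihood is conjugate: posterior is Inv-Gamma(α + n/2, β + Σ(xᵢ−μ)²/2).
Σ(xᵢ−μ)² = (-0.53)² + (0.11)² + (0.56)² + (-0.28)² + (1.73)² + (1.14)² + (1.06)² + (0.82)² = 6.7735.
Posterior: Inv-Gamma(7.1 + 8/2, 3.2 + 6.7735/2) = Inv-Gamma(11.10, 6.58675).
Mode = β/(α+1) = 6.58675/12.10 = 0.5444.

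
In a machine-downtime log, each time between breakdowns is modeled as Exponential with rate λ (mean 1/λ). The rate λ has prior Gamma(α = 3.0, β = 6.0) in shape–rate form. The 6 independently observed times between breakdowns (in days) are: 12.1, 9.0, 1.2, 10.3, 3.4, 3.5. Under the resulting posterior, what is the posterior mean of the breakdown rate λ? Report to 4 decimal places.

With a Gamma(shape α, rate β) prior on the exponential rate λ, the posterior after n observations with total T = Σxᵢ is Gamma(α+n, β+T).
Sum of observations T = 39.5 days; n = 6.
Posterior: Gamma(3.0+6, 6.0+39.5) = Gamma(9.0, 45.5).
Posterior mean of λ = α/β = 9.0/45.5 = 0.1978.

0.1978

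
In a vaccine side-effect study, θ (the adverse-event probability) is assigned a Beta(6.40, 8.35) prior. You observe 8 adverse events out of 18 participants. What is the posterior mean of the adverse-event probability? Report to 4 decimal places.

The Beta prior is conjugate to a Binomial/Bernoulli likelihood; the update adds successes to α and failures to β.
Posterior: Beta(α+k, β+n−k) = Beta(6.40+8, 8.35+10) = Beta(14.40, 18.35).
Posterior mean = α/(α+β) = 14.40/32.75 = 0.4397.

0.4397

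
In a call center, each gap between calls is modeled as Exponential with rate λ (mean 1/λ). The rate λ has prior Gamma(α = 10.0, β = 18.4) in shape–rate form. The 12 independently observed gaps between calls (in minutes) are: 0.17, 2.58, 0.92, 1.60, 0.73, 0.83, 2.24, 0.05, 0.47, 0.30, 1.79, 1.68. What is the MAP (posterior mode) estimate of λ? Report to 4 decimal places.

With a Gamma(shape α, rate β) prior on the exponential rate λ, the posterior after n observations with total T = Σxᵢ is Gamma(α+n, β+T).
Sum of observations T = 13.36 minutes; n = 12.
Posterior: Gamma(10.0+12, 18.4+13.36) = Gamma(22.0, 31.76).
Mode = (α−1)/β = 0.6612.

0.6612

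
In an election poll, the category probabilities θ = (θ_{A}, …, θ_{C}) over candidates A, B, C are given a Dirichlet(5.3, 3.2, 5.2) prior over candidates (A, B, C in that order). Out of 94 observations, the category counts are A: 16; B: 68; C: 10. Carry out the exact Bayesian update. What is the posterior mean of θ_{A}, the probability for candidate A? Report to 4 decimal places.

The Dirichlet prior is conjugate to the Multinomial likelihood: each posterior αⱼ = prior αⱼ + observed count nⱼ.
Posterior concentration: (21.3, 71.2, 15.2), total = 107.7.
E[θ_{A}|data] = α_{A}/Σα = 21.3/107.7 = 0.1978.

0.1978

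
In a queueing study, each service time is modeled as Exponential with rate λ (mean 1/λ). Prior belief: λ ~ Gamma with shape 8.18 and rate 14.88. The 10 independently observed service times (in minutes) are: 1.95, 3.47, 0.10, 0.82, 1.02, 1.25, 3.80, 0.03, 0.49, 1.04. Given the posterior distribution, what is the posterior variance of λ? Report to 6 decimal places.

With a Gamma(shape α, rate β) prior on the exponential rate λ, the posterior after n observations with total T = Σxᵢ is Gamma(α+n, β+T).
Sum of observations T = 13.97 minutes; n = 10.
Posterior: Gamma(8.18+10, 14.88+13.97) = Gamma(18.18, 28.85).
Var = α/β² = 0.021842.

0.021842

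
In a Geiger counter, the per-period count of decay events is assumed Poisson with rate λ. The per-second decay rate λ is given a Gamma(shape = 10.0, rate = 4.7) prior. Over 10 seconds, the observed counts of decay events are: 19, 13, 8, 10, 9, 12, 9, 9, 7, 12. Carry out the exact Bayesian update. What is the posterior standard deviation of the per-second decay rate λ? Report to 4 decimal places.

With a Gamma(shape α, rate β) prior, the Poisson likelihood is conjugate: the posterior is Gamma(α + ΣXᵢ, β + n).
Sum of counts S = 108 over n = 10 seconds.
Posterior: Gamma(α+S, β+n) = Gamma(10.0+108, 4.7+10) = Gamma(118.0, 14.7).
SD = √α/β = √118.0/14.7 = 0.7390.

0.7390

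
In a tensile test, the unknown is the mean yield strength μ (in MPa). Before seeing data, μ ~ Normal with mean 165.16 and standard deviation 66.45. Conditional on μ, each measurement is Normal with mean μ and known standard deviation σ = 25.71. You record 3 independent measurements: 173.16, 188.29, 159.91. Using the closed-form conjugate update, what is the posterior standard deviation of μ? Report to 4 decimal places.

14.4866

For Normal data with known variance σ², a Normal(μ₀, σ₀²) prior on μ is conjugate. Posterior precision = 1/σ₀² + n/σ²; posterior mean is the precision-weighted average of μ₀ and x̄.
σ₀² = 66.45² = 4415.6025, σ² = 25.71² = 661.0041; σ² + n·σ₀² = 661.0041 + 3·4415.6025 = 13907.8116.
Posterior precision = 1/σ₀² + n/σ² = 1/4415.6025 + 3/661.0041 = (σ² + n·σ₀²)/(σ₀²σ²) = 13907.8116/(4415.6025·661.0041); posterior variance σₙ² = σ₀²σ²/(σ² + n·σ₀²) = 4415.6025·661.0041/13907.8116 = 209.862733.
Posterior SD = √σₙ² = √(4415.6025·661.0041/13907.8116) = 14.4866.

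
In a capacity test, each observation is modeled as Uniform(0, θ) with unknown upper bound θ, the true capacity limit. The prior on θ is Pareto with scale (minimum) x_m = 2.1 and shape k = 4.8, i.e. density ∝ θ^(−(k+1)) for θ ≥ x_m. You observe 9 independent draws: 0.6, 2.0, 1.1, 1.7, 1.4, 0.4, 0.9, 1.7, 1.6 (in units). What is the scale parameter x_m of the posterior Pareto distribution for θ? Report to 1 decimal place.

2.1

A Pareto(scale x_m, shape k) prior on the upper bound θ of Uniform(0, θ) is conjugate: posterior is Pareto(max(x_m, max xᵢ), k + n).
Sample maximum = 2.0; prior scale x_m = 2.1 → posterior scale = max = 2.1.
Posterior shape = 4.8 + 9 = 13.8.
Posterior scale x_m = 2.1.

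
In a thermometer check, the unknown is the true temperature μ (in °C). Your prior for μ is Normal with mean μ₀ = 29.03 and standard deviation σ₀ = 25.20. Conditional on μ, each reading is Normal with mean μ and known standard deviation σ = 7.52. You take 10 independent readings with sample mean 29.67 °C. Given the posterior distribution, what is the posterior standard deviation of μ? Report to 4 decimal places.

For Normal data with known variance σ², a Normal(μ₀, σ₀²) prior on μ is conjugate. Posterior precision = 1/σ₀² + n/σ²; posterior mean is the precision-weighted average of μ₀ and x̄.
σ₀² = 25.20² = 635.04, σ² = 7.52² = 56.5504; σ² + n·σ₀² = 56.5504 + 10·635.04 = 6406.9504.
Posterior precision = 1/σ₀² + n/σ² = 1/635.04 + 10/56.5504 = (σ² + n·σ₀²)/(σ₀²σ²) = 6406.9504/(635.04·56.5504); posterior variance σₙ² = σ₀²σ²/(σ² + n·σ₀²) = 635.04·56.5504/6406.9504 = 5.605126.
Posterior SD = √σₙ² = √(635.04·56.5504/6406.9504) = 2.3675.

2.3675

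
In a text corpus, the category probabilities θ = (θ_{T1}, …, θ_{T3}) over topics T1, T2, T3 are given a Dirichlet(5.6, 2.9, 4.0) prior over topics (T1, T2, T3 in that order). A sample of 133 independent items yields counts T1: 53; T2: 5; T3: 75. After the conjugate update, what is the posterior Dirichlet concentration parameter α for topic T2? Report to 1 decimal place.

The Dirichlet prior is conjugate to the Multinomial likelihood: each posterior αⱼ = prior αⱼ + observed count nⱼ.
Posterior concentration: (58.6, 7.9, 79.0), total = 145.5.
α_{T2} = 2.9 + 5 = 7.9.

7.9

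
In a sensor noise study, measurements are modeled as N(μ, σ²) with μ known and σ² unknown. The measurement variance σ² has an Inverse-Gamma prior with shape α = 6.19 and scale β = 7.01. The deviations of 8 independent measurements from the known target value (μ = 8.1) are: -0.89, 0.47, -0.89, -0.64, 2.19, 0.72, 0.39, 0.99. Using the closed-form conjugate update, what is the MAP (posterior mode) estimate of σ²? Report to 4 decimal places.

1.0135

With known mean μ and an Inverse-Gamma(α, β) prior on σ², the Normal likelihood is conjugate: posterior is Inv-Gamma(α + n/2, β + Σ(xᵢ−μ)²/2).
Σ(xᵢ−μ)² = (-0.89)² + (0.47)² + (-0.89)² + (-0.64)² + (2.19)² + (0.72)² + (0.39)² + (0.99)² = 8.6614.
Posterior: Inv-Gamma(6.19 + 8/2, 7.01 + 8.6614/2) = Inv-Gamma(10.19, 11.34070).
Mode = β/(α+1) = 11.34070/11.19 = 1.0135.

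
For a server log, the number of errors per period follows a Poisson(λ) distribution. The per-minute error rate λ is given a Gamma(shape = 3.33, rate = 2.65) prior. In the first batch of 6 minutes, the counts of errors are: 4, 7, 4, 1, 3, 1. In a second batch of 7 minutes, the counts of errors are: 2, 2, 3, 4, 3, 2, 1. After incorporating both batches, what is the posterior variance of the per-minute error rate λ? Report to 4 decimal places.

0.1647

With a Gamma(shape α, rate β) prior, the Poisson likelihood is conjugate: the posterior is Gamma(α + ΣXᵢ, β + n).
Batch 1: sum of counts S = 20 over n = 6 minutes.
After batch 1: Gamma(α+S, β+n) = Gamma(3.33+20, 2.65+6) = Gamma(23.33, 8.65).
Batch 2: sum of counts S = 17 over n = 7 minutes.
After batch 2: Gamma(α+S, β+n) = Gamma(23.33+17, 8.65+7) = Gamma(40.33, 15.65).
Var = α/β² = 40.33/15.65² = 0.1647.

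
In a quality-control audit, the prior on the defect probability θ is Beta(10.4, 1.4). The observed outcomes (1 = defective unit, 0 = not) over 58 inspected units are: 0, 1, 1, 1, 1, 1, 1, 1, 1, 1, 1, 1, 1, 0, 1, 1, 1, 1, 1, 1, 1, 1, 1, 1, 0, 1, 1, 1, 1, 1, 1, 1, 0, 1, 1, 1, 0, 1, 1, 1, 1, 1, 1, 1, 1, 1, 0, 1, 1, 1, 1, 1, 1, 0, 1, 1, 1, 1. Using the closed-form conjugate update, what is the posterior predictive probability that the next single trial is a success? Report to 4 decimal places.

0.8797

The Beta prior is conjugate to a Binomial/Bernoulli likelihood; the update adds successes to α and failures to β.
Posterior: Beta(α+k, β+n−k) = Beta(10.4+51, 1.4+7) = Beta(61.4, 8.4).
For a single future Bernoulli trial, P(success | data) = α/(α+β) = 0.8797.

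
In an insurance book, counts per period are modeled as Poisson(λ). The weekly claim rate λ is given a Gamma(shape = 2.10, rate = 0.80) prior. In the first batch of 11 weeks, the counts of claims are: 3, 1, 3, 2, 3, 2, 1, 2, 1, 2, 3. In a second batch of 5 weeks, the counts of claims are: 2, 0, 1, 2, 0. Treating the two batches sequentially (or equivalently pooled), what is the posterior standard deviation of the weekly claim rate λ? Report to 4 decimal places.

With a Gamma(shape α, rate β) prior, the Poisson likelihood is conjugate: the posterior is Gamma(α + ΣXᵢ, β + n).
Batch 1: sum of counts S = 23 over n = 11 weeks.
After batch 1: Gamma(α+S, β+n) = Gamma(2.10+23, 0.80+11) = Gamma(25.10, 11.80).
Batch 2: sum of counts S = 5 over n = 5 weeks.
After batch 2: Gamma(α+S, β+n) = Gamma(25.10+5, 11.80+5) = Gamma(30.10, 16.80).
SD = √α/β = √30.10/16.80 = 0.3266.

0.3266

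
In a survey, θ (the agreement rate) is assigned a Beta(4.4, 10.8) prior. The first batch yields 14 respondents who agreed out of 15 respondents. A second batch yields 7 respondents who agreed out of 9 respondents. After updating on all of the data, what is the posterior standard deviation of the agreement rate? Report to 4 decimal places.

0.0753

The Beta prior is conjugate to a Binomial/Bernoulli likelihood; the update adds successes to α and failures to β.
After batch 1: Beta(4.4+14, 10.8+1) = Beta(18.4, 11.8).
After batch 2: Beta(18.4+7, 11.8+2) = Beta(25.4, 13.8).
Var = αβ/((α+β)²(α+β+1)) = 25.4·13.8/(39.2²·40.2) = 0.00567433; SD = √0.00567433 = 0.0753.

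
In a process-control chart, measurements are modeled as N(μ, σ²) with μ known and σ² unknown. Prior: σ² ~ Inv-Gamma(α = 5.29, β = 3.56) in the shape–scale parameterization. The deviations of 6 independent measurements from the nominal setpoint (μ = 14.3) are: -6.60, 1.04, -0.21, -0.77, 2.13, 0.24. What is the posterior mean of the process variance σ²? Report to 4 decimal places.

With known mean μ and an Inverse-Gamma(α, β) prior on σ², the Normal likelihood is conjugate: posterior is Inv-Gamma(α + n/2, β + Σ(xᵢ−μ)²/2).
Σ(xᵢ−μ)² = (-6.60)² + (1.04)² + (-0.21)² + (-0.77)² + (2.13)² + (0.24)² = 49.8731.
Posterior: Inv-Gamma(5.29 + 6/2, 3.56 + 49.8731/2) = Inv-Gamma(8.29, 28.49655).
E[σ²|data] = β/(α−1) = 28.49655/7.29 = 3.9090.

3.9090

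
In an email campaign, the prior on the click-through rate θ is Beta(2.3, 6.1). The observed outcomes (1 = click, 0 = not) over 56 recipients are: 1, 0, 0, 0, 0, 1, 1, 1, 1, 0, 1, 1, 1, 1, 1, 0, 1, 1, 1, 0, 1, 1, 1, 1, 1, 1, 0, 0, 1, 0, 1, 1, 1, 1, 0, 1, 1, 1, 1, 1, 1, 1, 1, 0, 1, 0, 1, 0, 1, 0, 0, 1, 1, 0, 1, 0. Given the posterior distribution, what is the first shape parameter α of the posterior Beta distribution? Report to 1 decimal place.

The Beta prior is conjugate to a Binomial/Bernoulli likelihood; the update adds successes to α and failures to β.
Posterior: Beta(α+k, β+n−k) = Beta(2.3+38, 6.1+18) = Beta(40.3, 24.1).
Posterior α = 40.3.

40.3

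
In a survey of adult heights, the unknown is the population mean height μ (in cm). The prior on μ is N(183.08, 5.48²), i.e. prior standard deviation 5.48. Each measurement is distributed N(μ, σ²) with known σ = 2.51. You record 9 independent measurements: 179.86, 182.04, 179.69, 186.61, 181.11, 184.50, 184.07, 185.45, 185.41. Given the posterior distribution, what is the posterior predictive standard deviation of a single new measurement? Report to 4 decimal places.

For Normal data with known variance σ², a Normal(μ₀, σ₀²) prior on μ is conjugate. Posterior precision = 1/σ₀² + n/σ²; posterior mean is the precision-weighted average of μ₀ and x̄.
σ₀² = 5.48² = 30.0304, σ² = 2.51² = 6.3001; σ² + n·σ₀² = 6.3001 + 9·30.0304 = 276.5737.
Posterior precision = 1/σ₀² + n/σ² = 1/30.0304 + 9/6.3001 = (σ² + n·σ₀²)/(σ₀²σ²) = 276.5737/(30.0304·6.3001); posterior variance σₙ² = σ₀²σ²/(σ² + n·σ₀²) = 30.0304·6.3001/276.5737 = 0.684065.
Predictive variance for one new observation = σₙ² + σ² = 30.0304·6.3001/276.5737 + 6.3001 = σ²·(σ₀² + 276.5737)/276.5737 = 6.3001·306.6041/276.5737 = 6.984165; SD = √(6.3001·306.6041/276.5737) = 2.6428.

2.6428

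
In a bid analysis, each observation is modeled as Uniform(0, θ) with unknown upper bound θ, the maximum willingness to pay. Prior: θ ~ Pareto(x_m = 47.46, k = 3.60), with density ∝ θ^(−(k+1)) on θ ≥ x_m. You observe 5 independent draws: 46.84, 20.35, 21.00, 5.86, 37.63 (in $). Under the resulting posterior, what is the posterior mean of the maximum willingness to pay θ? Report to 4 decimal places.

A Pareto(scale x_m, shape k) prior on the upper bound θ of Uniform(0, θ) is conjugate: posterior is Pareto(max(x_m, max xᵢ), k + n).
Sample maximum = 46.84; prior scale x_m = 47.46 → posterior scale = max = 47.46.
Posterior shape = 3.60 + 5 = 8.60.
E[θ|data] = k·x_m/(k−1) = 8.60·47.46/7.60 = 53.7047.

53.7047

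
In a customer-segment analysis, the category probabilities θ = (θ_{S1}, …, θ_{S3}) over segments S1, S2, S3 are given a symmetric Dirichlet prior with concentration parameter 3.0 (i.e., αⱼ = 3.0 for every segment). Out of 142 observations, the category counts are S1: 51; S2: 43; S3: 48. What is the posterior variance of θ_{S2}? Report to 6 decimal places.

0.001394

The Dirichlet prior is conjugate to the Multinomial likelihood: each posterior αⱼ = prior αⱼ + observed count nⱼ.
Posterior concentration: (54.0, 46.0, 51.0), total = 151.0.
Var[θ_j] = α_j(Σα−α_j)/((Σα)²(Σα+1)) = 46.0·105.0/(151.0²·152.0) = 0.001394.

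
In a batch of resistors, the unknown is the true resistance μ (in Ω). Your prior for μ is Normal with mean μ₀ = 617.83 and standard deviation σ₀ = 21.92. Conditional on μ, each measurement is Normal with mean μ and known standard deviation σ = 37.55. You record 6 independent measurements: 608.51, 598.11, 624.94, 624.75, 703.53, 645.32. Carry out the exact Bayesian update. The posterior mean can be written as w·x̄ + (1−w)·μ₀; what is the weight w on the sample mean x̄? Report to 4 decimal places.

0.6716

For Normal data with known variance σ², a Normal(μ₀, σ₀²) prior on μ is conjugate. Posterior precision = 1/σ₀² + n/σ²; posterior mean is the precision-weighted average of μ₀ and x̄.
σ₀² = 21.92² = 480.4864, σ² = 37.55² = 1410.0025. Prior precision 1/σ₀² = 1/480.4864; data precision n/σ² = 6/1410.0025.
w = (n/σ²)/(1/σ₀² + n/σ²) = n·σ₀²/(σ² + n·σ₀²) = 6·480.4864/(1410.0025 + 6·480.4864) = 2882.9184/4292.9209 = 0.6716.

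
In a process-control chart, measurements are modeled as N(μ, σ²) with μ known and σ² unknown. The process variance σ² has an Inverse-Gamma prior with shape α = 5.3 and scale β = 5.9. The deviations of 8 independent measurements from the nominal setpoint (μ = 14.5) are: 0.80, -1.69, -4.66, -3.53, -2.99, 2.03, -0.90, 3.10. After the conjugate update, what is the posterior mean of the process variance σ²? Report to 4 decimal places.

With known mean μ and an Inverse-Gamma(α, β) prior on σ², the Normal likelihood is conjugate: posterior is Inv-Gamma(α + n/2, β + Σ(xᵢ−μ)²/2).
Σ(xᵢ−μ)² = (0.80)² + (-1.69)² + (-4.66)² + (-3.53)² + (-2.99)² + (2.03)² + (-0.90)² + (3.10)² = 61.1536.
Posterior: Inv-Gamma(5.3 + 8/2, 5.9 + 61.1536/2) = Inv-Gamma(9.30, 36.47680).
E[σ²|data] = β/(α−1) = 36.47680/8.30 = 4.3948.

4.3948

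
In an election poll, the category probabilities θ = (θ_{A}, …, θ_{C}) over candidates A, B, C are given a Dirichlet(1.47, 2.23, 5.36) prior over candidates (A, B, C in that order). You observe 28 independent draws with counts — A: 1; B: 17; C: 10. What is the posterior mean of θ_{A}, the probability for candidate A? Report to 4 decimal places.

The Dirichlet prior is conjugate to the Multinomial likelihood: each posterior αⱼ = prior αⱼ + observed count nⱼ.
Posterior concentration: (2.47, 19.23, 15.36), total = 37.06.
E[θ_{A}|data] = α_{A}/Σα = 2.47/37.06 = 0.0666.

0.0666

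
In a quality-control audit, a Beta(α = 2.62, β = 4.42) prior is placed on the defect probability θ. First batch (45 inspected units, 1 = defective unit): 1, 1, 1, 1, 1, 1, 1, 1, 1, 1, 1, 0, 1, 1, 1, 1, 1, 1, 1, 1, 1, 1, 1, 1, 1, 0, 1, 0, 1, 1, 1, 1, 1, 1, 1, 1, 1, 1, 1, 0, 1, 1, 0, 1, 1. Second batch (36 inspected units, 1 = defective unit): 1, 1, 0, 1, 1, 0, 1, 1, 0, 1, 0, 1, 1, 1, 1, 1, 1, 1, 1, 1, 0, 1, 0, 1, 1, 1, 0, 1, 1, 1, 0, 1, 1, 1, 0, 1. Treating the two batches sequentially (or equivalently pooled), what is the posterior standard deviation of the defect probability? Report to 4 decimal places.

The Beta prior is conjugate to a Binomial/Bernoulli likelihood; the update adds successes to α and failures to β.
After batch 1: Beta(2.62+40, 4.42+5) = Beta(42.62, 9.42).
After batch 2: Beta(42.62+27, 9.42+9) = Beta(69.62, 18.42).
Var = αβ/((α+β)²(α+β+1)) = 69.62·18.42/(88.04²·89.04) = 0.00185814; SD = √0.00185814 = 0.0431.

0.0431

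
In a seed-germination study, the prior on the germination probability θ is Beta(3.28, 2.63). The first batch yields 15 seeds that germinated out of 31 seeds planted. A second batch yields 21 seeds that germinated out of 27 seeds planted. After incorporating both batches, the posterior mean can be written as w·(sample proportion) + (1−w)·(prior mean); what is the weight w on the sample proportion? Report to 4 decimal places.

The Beta prior is conjugate to a Binomial/Bernoulli likelihood; the update adds successes to α and failures to β.
Total number of seeds planted: n = 31 + 27 = 58.
Posterior mean = (α₀+k)/(α₀+β₀+n) = [n/(α₀+β₀+n)]·(k/n) + [(α₀+β₀)/(α₀+β₀+n)]·α₀/(α₀+β₀), so only n and the prior enter the weight.
The weight on the data is w = n/(α₀+β₀+n) = 58/(3.28+2.63+58) = 58/63.91 = 0.9075.

0.9075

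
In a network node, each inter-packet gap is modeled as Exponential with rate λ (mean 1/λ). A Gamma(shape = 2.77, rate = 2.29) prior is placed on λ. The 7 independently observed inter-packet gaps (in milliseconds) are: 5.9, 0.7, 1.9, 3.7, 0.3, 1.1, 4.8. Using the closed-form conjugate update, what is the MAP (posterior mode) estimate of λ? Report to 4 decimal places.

With a Gamma(shape α, rate β) prior on the exponential rate λ, the posterior after n observations with total T = Σxᵢ is Gamma(α+n, β+T).
Sum of observations T = 18.4 milliseconds; n = 7.
Posterior: Gamma(2.77+7, 2.29+18.4) = Gamma(9.77, 20.69).
Mode = (α−1)/β = 0.4239.

0.4239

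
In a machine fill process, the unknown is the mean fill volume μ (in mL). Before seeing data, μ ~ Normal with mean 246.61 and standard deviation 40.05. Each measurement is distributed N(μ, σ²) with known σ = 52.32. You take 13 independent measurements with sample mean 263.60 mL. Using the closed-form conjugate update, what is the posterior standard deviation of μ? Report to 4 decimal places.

For Normal data with known variance σ², a Normal(μ₀, σ₀²) prior on μ is conjugate. Posterior precision = 1/σ₀² + n/σ²; posterior mean is the precision-weighted average of μ₀ and x̄.
σ₀² = 40.05² = 1604.0025, σ² = 52.32² = 2737.3824; σ² + n·σ₀² = 2737.3824 + 13·1604.0025 = 23589.4149.
Posterior precision = 1/σ₀² + n/σ² = 1/1604.0025 + 13/2737.3824 = (σ² + n·σ₀²)/(σ₀²σ²) = 23589.4149/(1604.0025·2737.3824); posterior variance σₙ² = σ₀²σ²/(σ² + n·σ₀²) = 1604.0025·2737.3824/23589.4149 = 186.132985.
Posterior SD = √σₙ² = √(1604.0025·2737.3824/23589.4149) = 13.6431.

13.6431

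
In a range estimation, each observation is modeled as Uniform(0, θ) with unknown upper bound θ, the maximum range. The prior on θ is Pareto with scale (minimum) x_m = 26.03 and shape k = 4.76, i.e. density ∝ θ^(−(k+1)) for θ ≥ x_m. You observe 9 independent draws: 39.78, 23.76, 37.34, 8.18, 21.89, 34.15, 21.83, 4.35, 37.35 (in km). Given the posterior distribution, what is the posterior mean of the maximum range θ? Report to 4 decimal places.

A Pareto(scale x_m, shape k) prior on the upper bound θ of Uniform(0, θ) is conjugate: posterior is Pareto(max(x_m, max xᵢ), k + n).
Sample maximum = 39.78; prior scale x_m = 26.03 → posterior scale = max = 39.78.
Posterior shape = 4.76 + 9 = 13.76.
E[θ|data] = k·x_m/(k−1) = 13.76·39.78/12.76 = 42.8976.

42.8976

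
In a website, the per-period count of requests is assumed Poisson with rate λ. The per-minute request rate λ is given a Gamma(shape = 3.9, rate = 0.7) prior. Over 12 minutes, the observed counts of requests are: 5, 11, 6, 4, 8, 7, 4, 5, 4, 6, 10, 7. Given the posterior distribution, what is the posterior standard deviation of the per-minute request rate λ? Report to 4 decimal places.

With a Gamma(shape α, rate β) prior, the Poisson likelihood is conjugate: the posterior is Gamma(α + ΣXᵢ, β + n).
Sum of counts S = 77 over n = 12 minutes.
Posterior: Gamma(α+S, β+n) = Gamma(3.9+77, 0.7+12) = Gamma(80.9, 12.7).
SD = √α/β = √80.9/12.7 = 0.7082.

0.7082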